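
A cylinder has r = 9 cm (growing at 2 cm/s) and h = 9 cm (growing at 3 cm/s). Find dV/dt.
567π cm³/s

V = πr²h
dV/dt = 2πrh·dr/dt + πr²·dh/dt
= 2π(9)(9)(2) + π(9)²(3)
= 567π cm³/s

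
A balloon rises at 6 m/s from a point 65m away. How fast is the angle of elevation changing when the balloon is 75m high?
0.039594 rad/s

tan(θ) = y/65
sec²(θ) · dθ/dt = (1/65) · dy/dt
dθ/dt = cos²(θ)/65 · 6 = 65/(65² + 75²) · 6
dθ/dt = 0.039594 rad/s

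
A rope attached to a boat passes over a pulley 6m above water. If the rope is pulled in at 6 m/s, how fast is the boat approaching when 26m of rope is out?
39√10/20 ≈ 6.166 m/s

rope² = x² + 6²
x = √(26² - 6²) = 8√10
dx/dt = (rope/x) · d(rope)/dt = (26/(8√10)) · (-6) = -39√10/20 m/s
The boat approaches at 39√10/20 ≈ 6.166 m/s.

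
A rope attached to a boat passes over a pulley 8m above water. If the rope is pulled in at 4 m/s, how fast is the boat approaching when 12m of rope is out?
12√5/5 ≈ 5.367 m/s

rope² = x² + 8²
x = √(12² - 8²) = 4√5
dx/dt = (rope/x) · d(rope)/dt = (12/(4√5)) · (-4) = -12√5/5 m/s
The boat approaches at 12√5/5 ≈ 5.367 m/s.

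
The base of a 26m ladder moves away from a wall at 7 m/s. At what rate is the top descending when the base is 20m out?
70√69/69 ≈ 8.427 m/s

x² + y² = 26²
2x·dx/dt + 2y·dy/dt = 0
dy/dt = -x/y · dx/dt = -20/(2√69) · 7 = -70√69/69 m/s
The top is descending at 70√69/69 ≈ 8.427 m/s.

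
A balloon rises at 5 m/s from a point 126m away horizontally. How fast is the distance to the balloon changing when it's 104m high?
260√6673/6673 ≈ 3.183 m/s

z² = 126² + y²
z = √(126² + 104²) = 2√6673
dz/dt = y/z · dy/dt = 104/(2√6673) · 5 = 260√6673/6673 ≈ 3.183 m/s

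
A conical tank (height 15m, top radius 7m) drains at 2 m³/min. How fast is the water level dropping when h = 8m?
225/(1568π) ≈ 0.04568 m/min

r/h = 7/15, so r = (7/15)h
V = (1/3)πr²h = (1/3)π((7/15)h)²h = (49/675)πh³
dV/dh = (49/225)πh²
dh/dt = (dV/dt)/(dV/dh) = -2/((49/225)π·8²) = -225/(1568π) m/min
The level is dropping at 225/(1568π) ≈ 0.04568 m/min.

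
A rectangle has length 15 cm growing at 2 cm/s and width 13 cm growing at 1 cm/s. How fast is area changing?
41 cm²/s

A = lw
dA/dt = w·dl/dt + l·dw/dt = 13·2 + 15·1 = 41 cm²/s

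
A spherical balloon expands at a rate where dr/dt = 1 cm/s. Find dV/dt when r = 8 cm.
256π cm³/s

V = (4/3)πr³
dV/dt = dV/dr · dr/dt = 4πr² · 1
At r = 8: dV/dt = 256π cm³/s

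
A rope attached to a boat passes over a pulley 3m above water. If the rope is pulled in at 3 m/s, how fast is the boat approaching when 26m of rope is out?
78√667/667 ≈ 3.02 m/s

rope² = x² + 3²
x = √(26² - 3²) = √667
dx/dt = (rope/x) · d(rope)/dt = (26/√667) · (-3) = -78√667/667 m/s
The boat approaches at 78√667/667 ≈ 3.02 m/s.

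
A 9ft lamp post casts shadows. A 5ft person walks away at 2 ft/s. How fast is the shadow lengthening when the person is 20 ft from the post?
5/2 ft/s

By similar triangles: 9/(x+s) = 5/s
Solving: s = 5x/4
ds/dt = 5/4 · dx/dt = 5/4 · 2 = 5/2 ft/s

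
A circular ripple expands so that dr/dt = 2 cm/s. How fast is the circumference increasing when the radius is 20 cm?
4π cm/s

C = 2πr
dC/dt = 2π · dr/dt = 2π · 2 = 4π cm/s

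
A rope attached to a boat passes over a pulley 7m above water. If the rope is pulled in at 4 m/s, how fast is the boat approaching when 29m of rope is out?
29√22/33 ≈ 4.122 m/s

rope² = x² + 7²
x = √(29² - 7²) = 6√22
dx/dt = (rope/x) · d(rope)/dt = (29/(6√22)) · (-4) = -29√22/33 m/s
The boat approaches at 29√22/33 ≈ 4.122 m/s.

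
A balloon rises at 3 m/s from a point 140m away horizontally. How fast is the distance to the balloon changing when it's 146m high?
219√10229/10229 ≈ 2.165 m/s

z² = 140² + y²
z = √(140² + 146²) = 2√10229
dz/dt = y/z · dy/dt = 146/(2√10229) · 3 = 219√10229/10229 ≈ 2.165 m/s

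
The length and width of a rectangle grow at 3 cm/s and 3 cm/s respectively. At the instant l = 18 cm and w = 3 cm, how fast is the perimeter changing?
12 cm/s

P = 2(l + w)
dP/dt = 2(dl/dt + dw/dt) = 2(3 + 3) = 12 cm/s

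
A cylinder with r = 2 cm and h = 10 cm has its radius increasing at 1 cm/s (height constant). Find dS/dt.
28π cm²/s

S = 2πrh + 2πr² (lateral + bases)
dS/dt = (2πh + 4πr)·dr/dt = (2π·10 + 4π·2)·1
= 28π cm²/s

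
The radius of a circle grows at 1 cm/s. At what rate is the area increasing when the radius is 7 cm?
14π cm²/s

A = πr²
dA/dt = 2πr · dr/dt = 2π(7)(1) = 14π cm²/s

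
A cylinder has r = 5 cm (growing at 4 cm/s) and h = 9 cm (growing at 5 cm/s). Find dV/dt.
485π cm³/s

V = πr²h
dV/dt = 2πrh·dr/dt + πr²·dh/dt
= 2π(5)(9)(4) + π(5)²(5)
= 485π cm³/s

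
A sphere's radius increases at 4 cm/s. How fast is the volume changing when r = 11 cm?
1936π cm³/s

V = (4/3)πr³
dV/dt = dV/dr · dr/dt = 4πr² · 4
At r = 11: dV/dt = 1936π cm³/s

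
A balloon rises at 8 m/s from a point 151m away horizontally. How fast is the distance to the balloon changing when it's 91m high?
364√31082/15541 ≈ 4.129 m/s

z² = 151² + y²
z = √(151² + 91²) = √31082
dz/dt = y/z · dy/dt = 91/√31082 · 8 = 364√31082/15541 ≈ 4.129 m/s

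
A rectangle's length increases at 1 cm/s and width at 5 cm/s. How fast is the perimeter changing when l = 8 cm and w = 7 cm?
12 cm/s

P = 2(l + w)
dP/dt = 2(dl/dt + dw/dt) = 2(1 + 5) = 12 cm/s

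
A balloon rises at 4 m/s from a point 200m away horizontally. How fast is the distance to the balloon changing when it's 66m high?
132√11089/11089 ≈ 1.254 m/s

z² = 200² + y²
z = √(200² + 66²) = 2√11089
dz/dt = y/z · dy/dt = 66/(2√11089) · 4 = 132√11089/11089 ≈ 1.254 m/s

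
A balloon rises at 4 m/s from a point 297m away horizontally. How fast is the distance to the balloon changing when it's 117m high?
26√1258/629 ≈ 1.466 m/s

z² = 297² + y²
z = √(297² + 117²) = 9√1258
dz/dt = y/z · dy/dt = 117/(9√1258) · 4 = 26√1258/629 ≈ 1.466 m/s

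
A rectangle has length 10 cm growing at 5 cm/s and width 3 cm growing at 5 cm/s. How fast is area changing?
65 cm²/s

A = lw
dA/dt = w·dl/dt + l·dw/dt = 3·5 + 10·5 = 65 cm²/s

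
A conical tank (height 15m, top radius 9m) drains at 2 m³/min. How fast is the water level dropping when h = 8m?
25/(288π) ≈ 0.02763 m/min

r/h = 9/15, so r = (3/5)h
V = (1/3)πr²h = (1/3)π((3/5)h)²h = (3/25)πh³
dV/dh = (9/25)πh²
dh/dt = (dV/dt)/(dV/dh) = -2/((9/25)π·8²) = -25/(288π) m/min
The level is dropping at 25/(288π) ≈ 0.02763 m/min.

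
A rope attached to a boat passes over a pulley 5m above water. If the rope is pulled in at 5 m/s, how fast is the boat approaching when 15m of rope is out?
15√2/4 ≈ 5.303 m/s

rope² = x² + 5²
x = √(15² - 5²) = 10√2
dx/dt = (rope/x) · d(rope)/dt = (15/(10√2)) · (-5) = -15√2/4 m/s
The boat approaches at 15√2/4 ≈ 5.303 m/s.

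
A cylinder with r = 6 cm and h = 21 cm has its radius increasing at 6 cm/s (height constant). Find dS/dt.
396π cm²/s

S = 2πrh + 2πr² (lateral + bases)
dS/dt = (2πh + 4πr)·dr/dt = (2π·21 + 4π·6)·6
= 396π cm²/s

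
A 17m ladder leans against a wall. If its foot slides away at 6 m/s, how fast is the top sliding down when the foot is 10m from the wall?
20√21/21 ≈ 4.364 m/s

x² + y² = 17²
2x·dx/dt + 2y·dy/dt = 0
dy/dt = -x/y · dx/dt = -10/(3√21) · 6 = -20√21/21 m/s
The top is descending at 20√21/21 ≈ 4.364 m/s.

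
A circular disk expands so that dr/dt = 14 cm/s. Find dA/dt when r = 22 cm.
616π cm²/s

A = πr²
dA/dt = 2πr · dr/dt = 2π(22)(14) = 616π cm²/s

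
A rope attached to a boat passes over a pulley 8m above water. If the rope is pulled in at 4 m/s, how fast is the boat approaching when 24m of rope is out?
3√2 ≈ 4.243 m/s

rope² = x² + 8²
x = √(24² - 8²) = 16√2
dx/dt = (rope/x) · d(rope)/dt = (24/(16√2)) · (-4) = -3√2 m/s
The boat approaches at 3√2 ≈ 4.243 m/s.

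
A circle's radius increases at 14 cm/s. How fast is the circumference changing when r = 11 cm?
28π cm/s

C = 2πr
dC/dt = 2π · dr/dt = 2π · 14 = 28π cm/s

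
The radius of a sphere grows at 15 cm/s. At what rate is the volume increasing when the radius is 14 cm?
11760π cm³/s

V = (4/3)πr³
dV/dt = dV/dr · dr/dt = 4πr² · 15
At r = 14: dV/dt = 11760π cm³/s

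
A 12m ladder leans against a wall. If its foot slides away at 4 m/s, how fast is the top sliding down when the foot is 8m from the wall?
8√5/5 ≈ 3.578 m/s

x² + y² = 12²
2x·dx/dt + 2y·dy/dt = 0
dy/dt = -x/y · dx/dt = -8/(4√5) · 4 = -8√5/5 m/s
The top is descending at 8√5/5 ≈ 3.578 m/s.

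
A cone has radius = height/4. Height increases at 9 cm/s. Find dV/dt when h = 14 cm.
441π/4 cm³/s

V = (1/3)π(h/4)²h = πh³/48
dV/dt = πh²/16 · 9
At h = 14: dV/dt = 441π/4 cm³/s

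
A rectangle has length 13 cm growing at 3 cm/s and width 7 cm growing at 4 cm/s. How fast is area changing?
73 cm²/s

A = lw
dA/dt = w·dl/dt + l·dw/dt = 7·3 + 13·4 = 73 cm²/s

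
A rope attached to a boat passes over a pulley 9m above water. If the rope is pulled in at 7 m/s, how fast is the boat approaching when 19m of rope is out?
19√70/20 ≈ 7.948 m/s

rope² = x² + 9²
x = √(19² - 9²) = 2√70
dx/dt = (rope/x) · d(rope)/dt = (19/(2√70)) · (-7) = -19√70/20 m/s
The boat approaches at 19√70/20 ≈ 7.948 m/s.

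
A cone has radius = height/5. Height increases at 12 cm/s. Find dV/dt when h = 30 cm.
432π cm³/s

V = (1/3)π(h/5)²h = πh³/75
dV/dt = πh²/25 · 12
At h = 30: dV/dt = 432π cm³/s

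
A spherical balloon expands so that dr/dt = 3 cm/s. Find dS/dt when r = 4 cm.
96π cm²/s

S = 4πr²
dS/dt = dS/dr · dr/dt = 8πr · 3
At r = 4: dS/dt = 96π cm²/s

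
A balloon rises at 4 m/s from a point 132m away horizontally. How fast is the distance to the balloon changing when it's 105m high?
140√3161/3161 ≈ 2.49 m/s

z² = 132² + y²
z = √(132² + 105²) = 3√3161
dz/dt = y/z · dy/dt = 105/(3√3161) · 4 = 140√3161/3161 ≈ 2.49 m/s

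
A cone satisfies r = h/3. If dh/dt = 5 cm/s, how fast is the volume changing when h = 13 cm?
845π/9 cm³/s

V = (1/3)π(h/3)²h = πh³/27
dV/dt = πh²/9 · 5
At h = 13: dV/dt = 845π/9 cm³/s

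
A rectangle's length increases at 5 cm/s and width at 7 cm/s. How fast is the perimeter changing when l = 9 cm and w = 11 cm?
24 cm/s

P = 2(l + w)
dP/dt = 2(dl/dt + dw/dt) = 2(5 + 7) = 24 cm/s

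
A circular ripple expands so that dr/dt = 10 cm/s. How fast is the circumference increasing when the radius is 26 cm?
20π cm/s

C = 2πr
dC/dt = 2π · dr/dt = 2π · 10 = 20π cm/s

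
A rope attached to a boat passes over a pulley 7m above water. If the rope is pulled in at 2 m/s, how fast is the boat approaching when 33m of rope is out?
33√65/130 ≈ 2.047 m/s

rope² = x² + 7²
x = √(33² - 7²) = 4√65
dx/dt = (rope/x) · d(rope)/dt = (33/(4√65)) · (-2) = -33√65/130 m/s
The boat approaches at 33√65/130 ≈ 2.047 m/s.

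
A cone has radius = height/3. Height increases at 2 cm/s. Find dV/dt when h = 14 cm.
392π/9 cm³/s

V = (1/3)π(h/3)²h = πh³/27
dV/dt = πh²/9 · 2
At h = 14: dV/dt = 392π/9 cm³/s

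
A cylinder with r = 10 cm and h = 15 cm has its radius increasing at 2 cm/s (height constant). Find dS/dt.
140π cm²/s

S = 2πrh + 2πr² (lateral + bases)
dS/dt = (2πh + 4πr)·dr/dt = (2π·15 + 4π·10)·2
= 140π cm²/s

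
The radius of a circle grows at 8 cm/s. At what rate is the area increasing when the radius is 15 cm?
240π cm²/s

A = πr²
dA/dt = 2πr · dr/dt = 2π(15)(8) = 240π cm²/s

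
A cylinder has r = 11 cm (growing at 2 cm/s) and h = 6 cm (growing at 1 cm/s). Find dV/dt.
385π cm³/s

V = πr²h
dV/dt = 2πrh·dr/dt + πr²·dh/dt
= 2π(11)(6)(2) + π(11)²(1)
= 385π cm³/s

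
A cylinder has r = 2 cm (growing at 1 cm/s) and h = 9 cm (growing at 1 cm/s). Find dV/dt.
40π cm³/s

V = πr²h
dV/dt = 2πrh·dr/dt + πr²·dh/dt
= 2π(2)(9)(1) + π(2)²(1)
= 40π cm³/s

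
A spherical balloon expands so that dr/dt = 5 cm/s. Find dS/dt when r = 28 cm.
1120π cm²/s

S = 4πr²
dS/dt = dS/dr · dr/dt = 8πr · 5
At r = 28: dS/dt = 1120π cm²/s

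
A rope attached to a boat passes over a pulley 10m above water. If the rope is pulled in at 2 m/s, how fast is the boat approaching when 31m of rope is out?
62√861/861 ≈ 2.113 m/s

rope² = x² + 10²
x = √(31² - 10²) = √861
dx/dt = (rope/x) · d(rope)/dt = (31/√861) · (-2) = -62√861/861 m/s
The boat approaches at 62√861/861 ≈ 2.113 m/s.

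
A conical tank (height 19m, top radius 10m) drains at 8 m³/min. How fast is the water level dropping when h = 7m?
722/(1225π) ≈ 0.1876 m/min

r/h = 10/19, so r = (10/19)h
V = (1/3)πr²h = (1/3)π((10/19)h)²h = (100/1083)πh³
dV/dh = (100/361)πh²
dh/dt = (dV/dt)/(dV/dh) = -8/((100/361)π·7²) = -722/(1225π) m/min
The level is dropping at 722/(1225π) ≈ 0.1876 m/min.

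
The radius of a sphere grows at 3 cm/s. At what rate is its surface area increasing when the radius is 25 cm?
600π cm²/s

S = 4πr²
dS/dt = dS/dr · dr/dt = 8πr · 3
At r = 25: dS/dt = 600π cm²/s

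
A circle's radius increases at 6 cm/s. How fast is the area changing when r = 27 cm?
324π cm²/s

A = πr²
dA/dt = 2πr · dr/dt = 2π(27)(6) = 324π cm²/s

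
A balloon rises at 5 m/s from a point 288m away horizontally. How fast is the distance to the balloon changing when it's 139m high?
139√102265/20453 ≈ 2.173 m/s

z² = 288² + y²
z = √(288² + 139²) = √102265
dz/dt = y/z · dy/dt = 139/√102265 · 5 = 139√102265/20453 ≈ 2.173 m/s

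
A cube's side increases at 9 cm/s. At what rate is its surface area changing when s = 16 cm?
1728 cm²/s

A = 6s²
dA/dt = 12s · ds/dt = 12·16·9 = 1728 cm²/s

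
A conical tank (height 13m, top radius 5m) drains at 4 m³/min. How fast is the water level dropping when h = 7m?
676/(1225π) ≈ 0.1757 m/min

r/h = 5/13, so r = (5/13)h
V = (1/3)πr²h = (1/3)π((5/13)h)²h = (25/507)πh³
dV/dh = (25/169)πh²
dh/dt = (dV/dt)/(dV/dh) = -4/((25/169)π·7²) = -676/(1225π) m/min
The level is dropping at 676/(1225π) ≈ 0.1757 m/min.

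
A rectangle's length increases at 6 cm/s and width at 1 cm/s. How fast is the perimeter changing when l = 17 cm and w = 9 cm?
14 cm/s

P = 2(l + w)
dP/dt = 2(dl/dt + dw/dt) = 2(6 + 1) = 14 cm/s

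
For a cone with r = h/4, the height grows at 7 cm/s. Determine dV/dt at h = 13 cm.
1183π/16 cm³/s

V = (1/3)π(h/4)²h = πh³/48
dV/dt = πh²/16 · 7
At h = 13: dV/dt = 1183π/16 cm³/s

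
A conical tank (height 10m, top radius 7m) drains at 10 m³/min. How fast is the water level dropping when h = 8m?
125/(392π) ≈ 0.1015 m/min

r/h = 7/10, so r = (7/10)h
V = (1/3)πr²h = (1/3)π((7/10)h)²h = (49/300)πh³
dV/dh = (49/100)πh²
dh/dt = (dV/dt)/(dV/dh) = -10/((49/100)π·8²) = -125/(392π) m/min
The level is dropping at 125/(392π) ≈ 0.1015 m/min.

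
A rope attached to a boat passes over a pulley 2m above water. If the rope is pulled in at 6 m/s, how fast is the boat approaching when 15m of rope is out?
90√221/221 ≈ 6.054 m/s

rope² = x² + 2²
x = √(15² - 2²) = √221
dx/dt = (rope/x) · d(rope)/dt = (15/√221) · (-6) = -90√221/221 m/s
The boat approaches at 90√221/221 ≈ 6.054 m/s.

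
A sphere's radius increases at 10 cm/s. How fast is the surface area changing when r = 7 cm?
560π cm²/s

S = 4πr²
dS/dt = dS/dr · dr/dt = 8πr · 10
At r = 7: dS/dt = 560π cm²/s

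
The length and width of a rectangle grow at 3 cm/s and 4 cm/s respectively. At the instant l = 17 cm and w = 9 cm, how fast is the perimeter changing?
14 cm/s

P = 2(l + w)
dP/dt = 2(dl/dt + dw/dt) = 2(3 + 4) = 14 cm/s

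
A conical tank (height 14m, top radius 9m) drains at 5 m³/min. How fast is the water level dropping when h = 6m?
245/(729π) ≈ 0.107 m/min

r/h = 9/14, so r = (9/14)h
V = (1/3)πr²h = (1/3)π((9/14)h)²h = (27/196)πh³
dV/dh = (81/196)πh²
dh/dt = (dV/dt)/(dV/dh) = -5/((81/196)π·6²) = -245/(729π) m/min
The level is dropping at 245/(729π) ≈ 0.107 m/min.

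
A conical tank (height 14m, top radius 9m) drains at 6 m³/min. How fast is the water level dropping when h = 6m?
98/(243π) ≈ 0.1284 m/min

r/h = 9/14, so r = (9/14)h
V = (1/3)πr²h = (1/3)π((9/14)h)²h = (27/196)πh³
dV/dh = (81/196)πh²
dh/dt = (dV/dt)/(dV/dh) = -6/((81/196)π·6²) = -98/(243π) m/min
The level is dropping at 98/(243π) ≈ 0.1284 m/min.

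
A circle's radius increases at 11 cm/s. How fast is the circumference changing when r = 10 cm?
22π cm/s

C = 2πr
dC/dt = 2π · dr/dt = 2π · 11 = 22π cm/s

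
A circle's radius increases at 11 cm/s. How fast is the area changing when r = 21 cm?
462π cm²/s

A = πr²
dA/dt = 2πr · dr/dt = 2π(21)(11) = 462π cm²/s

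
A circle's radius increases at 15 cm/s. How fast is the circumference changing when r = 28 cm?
30π cm/s

C = 2πr
dC/dt = 2π · dr/dt = 2π · 15 = 30π cm/s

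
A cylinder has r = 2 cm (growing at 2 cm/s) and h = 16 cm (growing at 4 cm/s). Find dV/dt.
144π cm³/s

V = πr²h
dV/dt = 2πrh·dr/dt + πr²·dh/dt
= 2π(2)(16)(2) + π(2)²(4)
= 144π cm³/s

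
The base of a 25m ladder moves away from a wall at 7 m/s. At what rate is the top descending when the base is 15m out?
21/4 = 5.25 m/s

x² + y² = 25²
2x·dx/dt + 2y·dy/dt = 0
dy/dt = -x/y · dx/dt = -15/20 · 7 = -21/4 m/s
The top is descending at 21/4 = 5.25 m/s.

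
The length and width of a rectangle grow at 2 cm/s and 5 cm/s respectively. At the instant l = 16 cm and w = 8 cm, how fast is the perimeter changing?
14 cm/s

P = 2(l + w)
dP/dt = 2(dl/dt + dw/dt) = 2(2 + 5) = 14 cm/s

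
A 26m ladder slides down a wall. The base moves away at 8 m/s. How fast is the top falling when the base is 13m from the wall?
8√3/3 ≈ 4.619 m/s

x² + y² = 26²
2x·dx/dt + 2y·dy/dt = 0
dy/dt = -x/y · dx/dt = -13/(13√3) · 8 = -8√3/3 m/s
The top is descending at 8√3/3 ≈ 4.619 m/s.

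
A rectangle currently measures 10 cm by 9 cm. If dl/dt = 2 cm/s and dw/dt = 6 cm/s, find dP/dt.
16 cm/s

P = 2(l + w)
dP/dt = 2(dl/dt + dw/dt) = 2(2 + 6) = 16 cm/s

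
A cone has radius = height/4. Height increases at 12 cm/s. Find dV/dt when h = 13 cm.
507π/4 cm³/s

V = (1/3)π(h/4)²h = πh³/48
dV/dt = πh²/16 · 12
At h = 13: dV/dt = 507π/4 cm³/s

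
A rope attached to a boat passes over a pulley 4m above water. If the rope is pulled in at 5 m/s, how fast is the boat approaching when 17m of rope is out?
85√273/273 ≈ 5.144 m/s

rope² = x² + 4²
x = √(17² - 4²) = √273
dx/dt = (rope/x) · d(rope)/dt = (17/√273) · (-5) = -85√273/273 m/s
The boat approaches at 85√273/273 ≈ 5.144 m/s.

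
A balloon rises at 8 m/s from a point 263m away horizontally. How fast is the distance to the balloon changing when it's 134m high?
1072√3485/17425 ≈ 3.632 m/s

z² = 263² + y²
z = √(263² + 134²) = 5√3485
dz/dt = y/z · dy/dt = 134/(5√3485) · 8 = 1072√3485/17425 ≈ 3.632 m/s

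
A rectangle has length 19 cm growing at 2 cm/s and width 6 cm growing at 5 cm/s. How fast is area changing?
107 cm²/s

A = lw
dA/dt = w·dl/dt + l·dw/dt = 6·2 + 19·5 = 107 cm²/s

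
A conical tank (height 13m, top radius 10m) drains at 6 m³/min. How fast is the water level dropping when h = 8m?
507/(3200π) ≈ 0.05043 m/min

r/h = 10/13, so r = (10/13)h
V = (1/3)πr²h = (1/3)π((10/13)h)²h = (100/507)πh³
dV/dh = (100/169)πh²
dh/dt = (dV/dt)/(dV/dh) = -6/((100/169)π·8²) = -507/(3200π) m/min
The level is dropping at 507/(3200π) ≈ 0.05043 m/min.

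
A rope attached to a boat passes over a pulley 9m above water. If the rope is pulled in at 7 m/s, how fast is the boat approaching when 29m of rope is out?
203√190/380 ≈ 7.364 m/s

rope² = x² + 9²
x = √(29² - 9²) = 2√190
dx/dt = (rope/x) · d(rope)/dt = (29/(2√190)) · (-7) = -203√190/380 m/s
The boat approaches at 203√190/380 ≈ 7.364 m/s.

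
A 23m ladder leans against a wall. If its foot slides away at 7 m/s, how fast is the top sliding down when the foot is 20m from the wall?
140√129/129 ≈ 12.33 m/s

x² + y² = 23²
2x·dx/dt + 2y·dy/dt = 0
dy/dt = -x/y · dx/dt = -20/√129 · 7 = -140√129/129 m/s
The top is descending at 140√129/129 ≈ 12.33 m/s.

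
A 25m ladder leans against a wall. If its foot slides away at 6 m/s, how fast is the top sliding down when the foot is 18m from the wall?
108√301/301 ≈ 6.225 m/s

x² + y² = 25²
2x·dx/dt + 2y·dy/dt = 0
dy/dt = -x/y · dx/dt = -18/√301 · 6 = -108√301/301 m/s
The top is descending at 108√301/301 ≈ 6.225 m/s.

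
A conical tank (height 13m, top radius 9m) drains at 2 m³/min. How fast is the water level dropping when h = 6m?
169/(1458π) ≈ 0.0369 m/min

r/h = 9/13, so r = (9/13)h
V = (1/3)πr²h = (1/3)π((9/13)h)²h = (27/169)πh³
dV/dh = (81/169)πh²
dh/dt = (dV/dt)/(dV/dh) = -2/((81/169)π·6²) = -169/(1458π) m/min
The level is dropping at 169/(1458π) ≈ 0.0369 m/min.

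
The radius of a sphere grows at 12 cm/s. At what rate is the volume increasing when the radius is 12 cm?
6912π cm³/s

V = (4/3)πr³
dV/dt = dV/dr · dr/dt = 4πr² · 12
At r = 12: dV/dt = 6912π cm³/s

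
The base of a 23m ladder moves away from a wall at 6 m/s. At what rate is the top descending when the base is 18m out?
108√205/205 ≈ 7.543 m/s

x² + y² = 23²
2x·dx/dt + 2y·dy/dt = 0
dy/dt = -x/y · dx/dt = -18/√205 · 6 = -108√205/205 m/s
The top is descending at 108√205/205 ≈ 7.543 m/s.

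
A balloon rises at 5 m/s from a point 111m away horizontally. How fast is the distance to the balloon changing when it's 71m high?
355√17362/17362 ≈ 2.694 m/s

z² = 111² + y²
z = √(111² + 71²) = √17362
dz/dt = y/z · dy/dt = 71/√17362 · 5 = 355√17362/17362 ≈ 2.694 m/s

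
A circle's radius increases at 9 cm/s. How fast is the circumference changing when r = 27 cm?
18π cm/s

C = 2πr
dC/dt = 2π · dr/dt = 2π · 9 = 18π cm/s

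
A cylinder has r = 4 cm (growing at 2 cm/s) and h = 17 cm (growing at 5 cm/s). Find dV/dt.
352π cm³/s

V = πr²h
dV/dt = 2πrh·dr/dt + πr²·dh/dt
= 2π(4)(17)(2) + π(4)²(5)
= 352π cm³/s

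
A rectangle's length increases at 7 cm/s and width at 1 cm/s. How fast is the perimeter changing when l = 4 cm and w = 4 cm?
16 cm/s

P = 2(l + w)
dP/dt = 2(dl/dt + dw/dt) = 2(7 + 1) = 16 cm/s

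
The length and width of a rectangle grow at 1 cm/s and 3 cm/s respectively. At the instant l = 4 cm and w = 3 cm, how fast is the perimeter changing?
8 cm/s

P = 2(l + w)
dP/dt = 2(dl/dt + dw/dt) = 2(1 + 3) = 8 cm/s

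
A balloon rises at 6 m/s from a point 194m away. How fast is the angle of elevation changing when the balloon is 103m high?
0.024127 rad/s

tan(θ) = y/194
sec²(θ) · dθ/dt = (1/194) · dy/dt
dθ/dt = cos²(θ)/194 · 6 = 194/(194² + 103²) · 6
dθ/dt = 0.024127 rad/s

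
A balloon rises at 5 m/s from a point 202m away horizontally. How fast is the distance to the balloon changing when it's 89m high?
89√1949/1949 ≈ 2.016 m/s

z² = 202² + y²
z = √(202² + 89²) = 5√1949
dz/dt = y/z · dy/dt = 89/(5√1949) · 5 = 89√1949/1949 ≈ 2.016 m/s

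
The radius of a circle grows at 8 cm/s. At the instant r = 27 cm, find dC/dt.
16π cm/s

C = 2πr
dC/dt = 2π · dr/dt = 2π · 8 = 16π cm/s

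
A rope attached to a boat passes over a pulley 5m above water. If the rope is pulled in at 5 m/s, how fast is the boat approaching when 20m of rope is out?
4√15/3 ≈ 5.164 m/s

rope² = x² + 5²
x = √(20² - 5²) = 5√15
dx/dt = (rope/x) · d(rope)/dt = (20/(5√15)) · (-5) = -4√15/3 m/s
The boat approaches at 4√15/3 ≈ 5.164 m/s.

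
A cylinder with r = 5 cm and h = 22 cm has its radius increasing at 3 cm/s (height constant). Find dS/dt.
192π cm²/s

S = 2πrh + 2πr² (lateral + bases)
dS/dt = (2πh + 4πr)·dr/dt = (2π·22 + 4π·5)·3
= 192π cm²/s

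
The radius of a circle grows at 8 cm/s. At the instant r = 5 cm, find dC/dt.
16π cm/s

C = 2πr
dC/dt = 2π · dr/dt = 2π · 8 = 16π cm/s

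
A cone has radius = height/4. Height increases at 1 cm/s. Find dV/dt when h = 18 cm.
81π/4 cm³/s

V = (1/3)π(h/4)²h = πh³/48
dV/dt = πh²/16 · 1
At h = 18: dV/dt = 81π/4 cm³/s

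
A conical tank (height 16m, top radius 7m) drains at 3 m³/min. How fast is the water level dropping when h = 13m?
768/(8281π) ≈ 0.02952 m/min

r/h = 7/16, so r = (7/16)h
V = (1/3)πr²h = (1/3)π((7/16)h)²h = (49/768)πh³
dV/dh = (49/256)πh²
dh/dt = (dV/dt)/(dV/dh) = -3/((49/256)π·13²) = -768/(8281π) m/min
The level is dropping at 768/(8281π) ≈ 0.02952 m/min.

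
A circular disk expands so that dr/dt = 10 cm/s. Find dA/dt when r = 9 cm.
180π cm²/s

A = πr²
dA/dt = 2πr · dr/dt = 2π(9)(10) = 180π cm²/s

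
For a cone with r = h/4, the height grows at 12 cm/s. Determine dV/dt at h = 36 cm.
972π cm³/s

V = (1/3)π(h/4)²h = πh³/48
dV/dt = πh²/16 · 12
At h = 36: dV/dt = 972π cm³/s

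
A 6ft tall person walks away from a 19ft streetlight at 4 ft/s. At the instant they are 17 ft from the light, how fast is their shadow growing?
24/13 ft/s

By similar triangles: 19/(x+s) = 6/s
Solving: s = 6x/13
ds/dt = 6/13 · dx/dt = 6/13 · 4 = 24/13 ft/s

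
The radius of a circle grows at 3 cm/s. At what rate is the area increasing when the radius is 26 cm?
156π cm²/s

A = πr²
dA/dt = 2πr · dr/dt = 2π(26)(3) = 156π cm²/s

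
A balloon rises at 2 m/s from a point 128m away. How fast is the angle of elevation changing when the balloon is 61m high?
0.012733 rad/s

tan(θ) = y/128
sec²(θ) · dθ/dt = (1/128) · dy/dt
dθ/dt = cos²(θ)/128 · 2 = 128/(128² + 61²) · 2
dθ/dt = 0.012733 rad/s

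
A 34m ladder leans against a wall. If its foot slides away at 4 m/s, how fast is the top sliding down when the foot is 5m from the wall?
20√1131/1131 ≈ 0.5947 m/s

x² + y² = 34²
2x·dx/dt + 2y·dy/dt = 0
dy/dt = -x/y · dx/dt = -5/√1131 · 4 = -20√1131/1131 m/s
The top is descending at 20√1131/1131 ≈ 0.5947 m/s.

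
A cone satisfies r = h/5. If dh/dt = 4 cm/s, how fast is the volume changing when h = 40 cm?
256π cm³/s

V = (1/3)π(h/5)²h = πh³/75
dV/dt = πh²/25 · 4
At h = 40: dV/dt = 256π cm³/s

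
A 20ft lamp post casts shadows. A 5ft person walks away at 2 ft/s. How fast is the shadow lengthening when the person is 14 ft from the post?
2/3 ft/s

By similar triangles: 20/(x+s) = 5/s
Solving: s = 5x/15
ds/dt = 5/15 · dx/dt = 1/3 · 2 = 2/3 ft/s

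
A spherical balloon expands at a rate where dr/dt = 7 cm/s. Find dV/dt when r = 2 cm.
112π cm³/s

V = (4/3)πr³
dV/dt = dV/dr · dr/dt = 4πr² · 7
At r = 2: dV/dt = 112π cm³/s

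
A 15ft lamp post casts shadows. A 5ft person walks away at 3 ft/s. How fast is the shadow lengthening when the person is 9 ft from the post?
3/2 ft/s

By similar triangles: 15/(x+s) = 5/s
Solving: s = 5x/10
ds/dt = 5/10 · dx/dt = 1/2 · 3 = 3/2 ft/s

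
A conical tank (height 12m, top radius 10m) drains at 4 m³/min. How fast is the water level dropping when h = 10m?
36/(625π) ≈ 0.01833 m/min

r/h = 10/12, so r = (5/6)h
V = (1/3)πr²h = (1/3)π((5/6)h)²h = (25/108)πh³
dV/dh = (25/36)πh²
dh/dt = (dV/dt)/(dV/dh) = -4/((25/36)π·10²) = -36/(625π) m/min
The level is dropping at 36/(625π) ≈ 0.01833 m/min.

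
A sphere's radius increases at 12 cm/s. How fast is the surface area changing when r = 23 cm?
2208π cm²/s

S = 4πr²
dS/dt = dS/dr · dr/dt = 8πr · 12
At r = 23: dS/dt = 2208π cm²/s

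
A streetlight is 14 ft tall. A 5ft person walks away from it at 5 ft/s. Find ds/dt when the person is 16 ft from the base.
25/9 ft/s

By similar triangles: 14/(x+s) = 5/s
Solving: s = 5x/9
ds/dt = 5/9 · dx/dt = 5/9 · 5 = 25/9 ft/s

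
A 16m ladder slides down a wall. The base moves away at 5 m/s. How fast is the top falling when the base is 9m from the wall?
9√7/7 ≈ 3.402 m/s

x² + y² = 16²
2x·dx/dt + 2y·dy/dt = 0
dy/dt = -x/y · dx/dt = -9/(5√7) · 5 = -9√7/7 m/s
The top is descending at 9√7/7 ≈ 3.402 m/s.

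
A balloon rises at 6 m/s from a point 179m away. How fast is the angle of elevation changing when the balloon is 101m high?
0.025425 rad/s

tan(θ) = y/179
sec²(θ) · dθ/dt = (1/179) · dy/dt
dθ/dt = cos²(θ)/179 · 6 = 179/(179² + 101²) · 6
dθ/dt = 0.025425 rad/s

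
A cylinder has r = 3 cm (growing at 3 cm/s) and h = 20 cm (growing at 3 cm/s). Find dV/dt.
387π cm³/s

V = πr²h
dV/dt = 2πrh·dr/dt + πr²·dh/dt
= 2π(3)(20)(3) + π(3)²(3)
= 387π cm³/s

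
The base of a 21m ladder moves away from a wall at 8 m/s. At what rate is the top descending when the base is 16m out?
128√185/185 ≈ 9.411 m/s

x² + y² = 21²
2x·dx/dt + 2y·dy/dt = 0
dy/dt = -x/y · dx/dt = -16/√185 · 8 = -128√185/185 m/s
The top is descending at 128√185/185 ≈ 9.411 m/s.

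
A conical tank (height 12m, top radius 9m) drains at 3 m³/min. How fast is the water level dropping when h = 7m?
16/(147π) ≈ 0.03465 m/min

r/h = 9/12, so r = (3/4)h
V = (1/3)πr²h = (1/3)π((3/4)h)²h = (3/16)πh³
dV/dh = (9/16)πh²
dh/dt = (dV/dt)/(dV/dh) = -3/((9/16)π·7²) = -16/(147π) m/min
The level is dropping at 16/(147π) ≈ 0.03465 m/min.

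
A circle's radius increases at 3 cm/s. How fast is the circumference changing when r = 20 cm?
6π cm/s

C = 2πr
dC/dt = 2π · dr/dt = 2π · 3 = 6π cm/s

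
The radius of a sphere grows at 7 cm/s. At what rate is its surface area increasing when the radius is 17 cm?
952π cm²/s

S = 4πr²
dS/dt = dS/dr · dr/dt = 8πr · 7
At r = 17: dS/dt = 952π cm²/s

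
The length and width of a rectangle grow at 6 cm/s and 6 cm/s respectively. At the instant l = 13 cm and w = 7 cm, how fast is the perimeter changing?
24 cm/s

P = 2(l + w)
dP/dt = 2(dl/dt + dw/dt) = 2(6 + 6) = 24 cm/s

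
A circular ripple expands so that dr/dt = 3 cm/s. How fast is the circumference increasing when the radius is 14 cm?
6π cm/s

C = 2πr
dC/dt = 2π · dr/dt = 2π · 3 = 6π cm/s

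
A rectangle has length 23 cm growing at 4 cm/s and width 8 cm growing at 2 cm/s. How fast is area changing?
78 cm²/s

A = lw
dA/dt = w·dl/dt + l·dw/dt = 8·4 + 23·2 = 78 cm²/s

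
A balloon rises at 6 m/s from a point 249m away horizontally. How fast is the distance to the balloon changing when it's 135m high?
135√8914/4457 ≈ 2.86 m/s

z² = 249² + y²
z = √(249² + 135²) = 3√8914
dz/dt = y/z · dy/dt = 135/(3√8914) · 6 = 135√8914/4457 ≈ 2.86 m/s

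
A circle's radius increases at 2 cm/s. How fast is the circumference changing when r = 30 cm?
4π cm/s

C = 2πr
dC/dt = 2π · dr/dt = 2π · 2 = 4π cm/s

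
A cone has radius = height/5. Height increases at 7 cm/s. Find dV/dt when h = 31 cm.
6727π/25 cm³/s

V = (1/3)π(h/5)²h = πh³/75
dV/dt = πh²/25 · 7
At h = 31: dV/dt = 6727π/25 cm³/s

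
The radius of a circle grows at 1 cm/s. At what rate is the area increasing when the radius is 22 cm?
44π cm²/s

A = πr²
dA/dt = 2πr · dr/dt = 2π(22)(1) = 44π cm²/s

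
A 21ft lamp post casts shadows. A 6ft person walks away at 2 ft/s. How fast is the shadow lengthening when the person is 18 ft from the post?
4/5 ft/s

By similar triangles: 21/(x+s) = 6/s
Solving: s = 6x/15
ds/dt = 6/15 · dx/dt = 2/5 · 2 = 4/5 ft/s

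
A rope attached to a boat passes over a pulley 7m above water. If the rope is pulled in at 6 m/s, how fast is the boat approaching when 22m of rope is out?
44√435/145 ≈ 6.329 m/s

rope² = x² + 7²
x = √(22² - 7²) = √435
dx/dt = (rope/x) · d(rope)/dt = (22/√435) · (-6) = -44√435/145 m/s
The boat approaches at 44√435/145 ≈ 6.329 m/s.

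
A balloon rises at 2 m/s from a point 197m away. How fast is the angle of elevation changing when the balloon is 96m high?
0.008204 rad/s

tan(θ) = y/197
sec²(θ) · dθ/dt = (1/197) · dy/dt
dθ/dt = cos²(θ)/197 · 2 = 197/(197² + 96²) · 2
dθ/dt = 0.008204 rad/s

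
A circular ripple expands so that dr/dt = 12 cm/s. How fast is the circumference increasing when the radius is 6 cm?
24π cm/s

C = 2πr
dC/dt = 2π · dr/dt = 2π · 12 = 24π cm/s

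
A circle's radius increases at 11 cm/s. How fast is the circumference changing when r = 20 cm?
22π cm/s

C = 2πr
dC/dt = 2π · dr/dt = 2π · 11 = 22π cm/s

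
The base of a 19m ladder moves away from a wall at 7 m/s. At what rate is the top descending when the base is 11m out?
77√15/60 ≈ 4.97 m/s

x² + y² = 19²
2x·dx/dt + 2y·dy/dt = 0
dy/dt = -x/y · dx/dt = -11/(4√15) · 7 = -77√15/60 m/s
The top is descending at 77√15/60 ≈ 4.97 m/s.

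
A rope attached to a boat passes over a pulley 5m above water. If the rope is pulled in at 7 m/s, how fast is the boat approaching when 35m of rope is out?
49√3/12 ≈ 7.073 m/s

rope² = x² + 5²
x = √(35² - 5²) = 20√3
dx/dt = (rope/x) · d(rope)/dt = (35/(20√3)) · (-7) = -49√3/12 m/s
The boat approaches at 49√3/12 ≈ 7.073 m/s.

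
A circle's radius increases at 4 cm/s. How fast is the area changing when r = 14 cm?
112π cm²/s

A = πr²
dA/dt = 2πr · dr/dt = 2π(14)(4) = 112π cm²/s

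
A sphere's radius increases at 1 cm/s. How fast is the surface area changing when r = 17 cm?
136π cm²/s

S = 4πr²
dS/dt = dS/dr · dr/dt = 8πr · 1
At r = 17: dS/dt = 136π cm²/s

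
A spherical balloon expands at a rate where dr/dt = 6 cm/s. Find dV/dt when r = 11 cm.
2904π cm³/s

V = (4/3)πr³
dV/dt = dV/dr · dr/dt = 4πr² · 6
At r = 11: dV/dt = 2904π cm³/s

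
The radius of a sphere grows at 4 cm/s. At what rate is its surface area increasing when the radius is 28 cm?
896π cm²/s

S = 4πr²
dS/dt = dS/dr · dr/dt = 8πr · 4
At r = 28: dS/dt = 896π cm²/s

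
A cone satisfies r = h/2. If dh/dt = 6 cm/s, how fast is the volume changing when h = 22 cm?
726π cm³/s

V = (1/3)π(h/2)²h = πh³/12
dV/dt = πh²/4 · 6
At h = 22: dV/dt = 726π cm³/s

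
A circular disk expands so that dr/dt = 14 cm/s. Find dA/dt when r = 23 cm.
644π cm²/s

A = πr²
dA/dt = 2πr · dr/dt = 2π(23)(14) = 644π cm²/s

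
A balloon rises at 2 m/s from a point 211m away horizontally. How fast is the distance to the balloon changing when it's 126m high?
252√60397/60397 ≈ 1.025 m/s

z² = 211² + y²
z = √(211² + 126²) = √60397
dz/dt = y/z · dy/dt = 126/√60397 · 2 = 252√60397/60397 ≈ 1.025 m/s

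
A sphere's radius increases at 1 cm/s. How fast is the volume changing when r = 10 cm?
400π cm³/s

V = (4/3)πr³
dV/dt = dV/dr · dr/dt = 4πr² · 1
At r = 10: dV/dt = 400π cm³/s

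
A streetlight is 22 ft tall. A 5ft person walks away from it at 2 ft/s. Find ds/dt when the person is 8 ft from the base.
10/17 ft/s

By similar triangles: 22/(x+s) = 5/s
Solving: s = 5x/17
ds/dt = 5/17 · dx/dt = 5/17 · 2 = 10/17 ft/s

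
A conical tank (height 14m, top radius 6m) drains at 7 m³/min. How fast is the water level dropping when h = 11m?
343/(1089π) ≈ 0.1003 m/min

r/h = 6/14, so r = (3/7)h
V = (1/3)πr²h = (1/3)π((3/7)h)²h = (3/49)πh³
dV/dh = (9/49)πh²
dh/dt = (dV/dt)/(dV/dh) = -7/((9/49)π·11²) = -343/(1089π) m/min
The level is dropping at 343/(1089π) ≈ 0.1003 m/min.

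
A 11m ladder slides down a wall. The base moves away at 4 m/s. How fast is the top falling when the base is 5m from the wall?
5√6/6 ≈ 2.041 m/s

x² + y² = 11²
2x·dx/dt + 2y·dy/dt = 0
dy/dt = -x/y · dx/dt = -5/(4√6) · 4 = -5√6/6 m/s
The top is descending at 5√6/6 ≈ 2.041 m/s.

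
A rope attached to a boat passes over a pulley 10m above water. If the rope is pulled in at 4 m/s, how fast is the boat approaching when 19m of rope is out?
76√29/87 ≈ 4.704 m/s

rope² = x² + 10²
x = √(19² - 10²) = 3√29
dx/dt = (rope/x) · d(rope)/dt = (19/(3√29)) · (-4) = -76√29/87 m/s
The boat approaches at 76√29/87 ≈ 4.704 m/s.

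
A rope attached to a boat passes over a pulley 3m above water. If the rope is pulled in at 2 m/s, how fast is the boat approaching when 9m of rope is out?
3√2/2 ≈ 2.121 m/s

rope² = x² + 3²
x = √(9² - 3²) = 6√2
dx/dt = (rope/x) · d(rope)/dt = (9/(6√2)) · (-2) = -3√2/2 m/s
The boat approaches at 3√2/2 ≈ 2.121 m/s.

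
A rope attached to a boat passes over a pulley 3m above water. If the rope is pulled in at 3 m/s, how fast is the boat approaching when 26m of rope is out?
78√667/667 ≈ 3.02 m/s

rope² = x² + 3²
x = √(26² - 3²) = √667
dx/dt = (rope/x) · d(rope)/dt = (26/√667) · (-3) = -78√667/667 m/s
The boat approaches at 78√667/667 ≈ 3.02 m/s.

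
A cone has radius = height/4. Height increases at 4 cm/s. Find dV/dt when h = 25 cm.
625π/4 cm³/s

V = (1/3)π(h/4)²h = πh³/48
dV/dt = πh²/16 · 4
At h = 25: dV/dt = 625π/4 cm³/s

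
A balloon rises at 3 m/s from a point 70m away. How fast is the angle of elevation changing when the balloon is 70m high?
0.021429 rad/s

tan(θ) = y/70
sec²(θ) · dθ/dt = (1/70) · dy/dt
dθ/dt = cos²(θ)/70 · 3 = 70/(70² + 70²) · 3
dθ/dt = 0.021429 rad/s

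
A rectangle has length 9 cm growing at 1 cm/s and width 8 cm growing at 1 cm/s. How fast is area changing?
17 cm²/s

A = lw
dA/dt = w·dl/dt + l·dw/dt = 8·1 + 9·1 = 17 cm²/s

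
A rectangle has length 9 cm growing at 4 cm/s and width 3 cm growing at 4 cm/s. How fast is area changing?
48 cm²/s

A = lw
dA/dt = w·dl/dt + l·dw/dt = 3·4 + 9·4 = 48 cm²/s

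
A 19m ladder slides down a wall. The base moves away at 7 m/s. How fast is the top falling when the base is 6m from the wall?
42√13/65 ≈ 2.33 m/s

x² + y² = 19²
2x·dx/dt + 2y·dy/dt = 0
dy/dt = -x/y · dx/dt = -6/(5√13) · 7 = -42√13/65 m/s
The top is descending at 42√13/65 ≈ 2.33 m/s.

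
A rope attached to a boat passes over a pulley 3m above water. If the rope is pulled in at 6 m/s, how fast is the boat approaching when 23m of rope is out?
69√130/130 ≈ 6.052 m/s

rope² = x² + 3²
x = √(23² - 3²) = 2√130
dx/dt = (rope/x) · d(rope)/dt = (23/(2√130)) · (-6) = -69√130/130 m/s
The boat approaches at 69√130/130 ≈ 6.052 m/s.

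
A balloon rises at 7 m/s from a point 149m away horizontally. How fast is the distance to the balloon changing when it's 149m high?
7√2/2 ≈ 4.95 m/s

z² = 149² + y²
z = √(149² + 149²) = 149√2
dz/dt = y/z · dy/dt = 149/(149√2) · 7 = 7√2/2 ≈ 4.95 m/s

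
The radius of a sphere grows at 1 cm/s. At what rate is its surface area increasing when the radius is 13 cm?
104π cm²/s

S = 4πr²
dS/dt = dS/dr · dr/dt = 8πr · 1
At r = 13: dS/dt = 104π cm²/s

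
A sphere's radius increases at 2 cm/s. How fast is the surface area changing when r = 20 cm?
320π cm²/s

S = 4πr²
dS/dt = dS/dr · dr/dt = 8πr · 2
At r = 20: dS/dt = 320π cm²/s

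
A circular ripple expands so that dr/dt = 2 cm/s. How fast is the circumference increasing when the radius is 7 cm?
4π cm/s

C = 2πr
dC/dt = 2π · dr/dt = 2π · 2 = 4π cm/s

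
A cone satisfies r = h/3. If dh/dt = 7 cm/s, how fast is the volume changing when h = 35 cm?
8575π/9 cm³/s

V = (1/3)π(h/3)²h = πh³/27
dV/dt = πh²/9 · 7
At h = 35: dV/dt = 8575π/9 cm³/s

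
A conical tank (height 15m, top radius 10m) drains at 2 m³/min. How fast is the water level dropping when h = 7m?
9/(98π) ≈ 0.02923 m/min

r/h = 10/15, so r = (2/3)h
V = (1/3)πr²h = (1/3)π((2/3)h)²h = (4/27)πh³
dV/dh = (4/9)πh²
dh/dt = (dV/dt)/(dV/dh) = -2/((4/9)π·7²) = -9/(98π) m/min
The level is dropping at 9/(98π) ≈ 0.02923 m/min.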